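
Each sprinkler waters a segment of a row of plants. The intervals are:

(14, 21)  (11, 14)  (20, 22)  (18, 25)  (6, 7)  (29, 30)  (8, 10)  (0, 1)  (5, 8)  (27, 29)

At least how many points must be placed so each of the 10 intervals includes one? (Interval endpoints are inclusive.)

6

Sort by right endpoint; whenever an interval is uncovered, place a point at its right end.
Sorted: [0,1] [6,7] [5,8] [8,10] [11,14] [14,21] [20,22] [18,25] [27,29] [29,30]
{[0,1]} hit by 1; {[6,7],[5,8]} hit by 7; {[8,10]} hit by 10; {[11,14],[14,21]} hit by 14; {[20,22],[18,25]} hit by 22; {[27,29],[29,30]} hit by 29.
Points: 1, 7, 10, 14, 22, 29 (6 total).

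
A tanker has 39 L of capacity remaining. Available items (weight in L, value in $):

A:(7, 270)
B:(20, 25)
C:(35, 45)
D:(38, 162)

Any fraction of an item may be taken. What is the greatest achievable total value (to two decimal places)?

Sort by value per unit weight and fill in that order.
Order: A (270/7=38.57) > D (162/38=4.26) > C (45/35=1.29) > B (25/20=1.25)
Fill: take A (7 @ 270) → take 32/38 of D → 136.42; 39/39 used.
Total value = 406.42

406.42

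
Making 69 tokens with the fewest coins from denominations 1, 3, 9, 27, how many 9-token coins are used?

1

Use the largest denomination that fits, subtract, and repeat.
69 = 2×27 + 1×9 + 2×3
Count of 9: 1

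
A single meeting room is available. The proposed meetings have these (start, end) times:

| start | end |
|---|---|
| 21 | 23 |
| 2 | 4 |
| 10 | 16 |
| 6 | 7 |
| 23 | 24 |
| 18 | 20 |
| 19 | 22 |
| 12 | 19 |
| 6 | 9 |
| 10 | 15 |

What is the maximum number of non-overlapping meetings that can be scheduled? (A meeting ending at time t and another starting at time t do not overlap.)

6

Greedy by earliest finish: after sorting by end time, pick each interval compatible with the last pick.
Sorted by end: (2,4)  (6,7)  (6,9)  (10,15)  (10,16)  (12,19)  (18,20)  (19,22)  (21,23)  (23,24)
take (2,4); take (6,7); skip (6,9); take (10,15); skip (10,16); take (18,20); take (21,23); take (23,24).
Selected 6 meetings.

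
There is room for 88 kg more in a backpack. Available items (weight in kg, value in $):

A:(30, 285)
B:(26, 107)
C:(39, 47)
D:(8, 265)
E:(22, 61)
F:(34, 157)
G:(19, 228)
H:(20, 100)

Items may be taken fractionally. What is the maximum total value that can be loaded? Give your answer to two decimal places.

Ratios (sorted): D 33.12, G 12.00, A 9.50, H 5.00, F 4.62, B 4.12, E 2.77, C 1.21
take D (8 @ 265); take G (19 @ 228); take A (30 @ 285); take H (20 @ 100); take 11/34 of F → 50.79. Capacity used 88/88.
Total value = 928.79

928.79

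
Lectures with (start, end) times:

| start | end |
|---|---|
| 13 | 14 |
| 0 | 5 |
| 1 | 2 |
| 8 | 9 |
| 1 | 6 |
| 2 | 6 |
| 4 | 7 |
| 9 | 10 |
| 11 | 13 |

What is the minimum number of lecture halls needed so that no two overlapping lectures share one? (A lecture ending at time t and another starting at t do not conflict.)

4

Events (time:±→running): 0:+→1 1:+→2 1:+→3 2:-→2 2:+→3 4:+→4 … peak 4.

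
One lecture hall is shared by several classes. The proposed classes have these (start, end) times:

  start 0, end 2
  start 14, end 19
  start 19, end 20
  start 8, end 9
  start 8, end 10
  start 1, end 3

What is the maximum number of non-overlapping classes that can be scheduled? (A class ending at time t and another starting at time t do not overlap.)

4

By end time: (0,2), (1,3), (8,9), (8,10), (14,19), (19,20).
Pick (0,2); next start ≥ 2 → (8,9); next start ≥ 9 → (14,19); next start ≥ 19 → (19,20).
Selected 4 classes.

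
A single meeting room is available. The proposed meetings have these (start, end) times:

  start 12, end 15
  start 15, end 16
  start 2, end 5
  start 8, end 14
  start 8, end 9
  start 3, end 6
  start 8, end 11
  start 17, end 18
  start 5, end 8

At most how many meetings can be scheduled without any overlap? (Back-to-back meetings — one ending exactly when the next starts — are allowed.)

6

Greedy by earliest finish: after sorting by end time, pick each interval compatible with the last pick.
Sorted by end: (2,5)  (3,6)  (5,8)  (8,9)  (8,11)  (8,14)  (12,15)  (15,16)  (17,18)
take (2,5); take (5,8); take (8,9); take (12,15); take (15,16); take (17,18).
Selected 6 meetings.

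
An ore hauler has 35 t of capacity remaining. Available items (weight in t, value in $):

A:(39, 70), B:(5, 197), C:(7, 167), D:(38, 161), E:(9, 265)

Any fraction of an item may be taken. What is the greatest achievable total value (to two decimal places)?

688.32

Order: B (197/5=39.40) > E (265/9=29.44) > C (167/7=23.86) > D (161/38=4.24) > A (70/39=1.79)
Fill: take B (5 @ 197) → take E (9 @ 265) → take C (7 @ 167) → take 14/38 of D → 59.32; 35/35 used.
Total value = 688.32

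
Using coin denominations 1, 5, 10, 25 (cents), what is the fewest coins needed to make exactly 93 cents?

93 = 3×25 + 1×10 + 1×5 + 3×1
Total coins = 3 + 1 + 1 + 3 = 8

8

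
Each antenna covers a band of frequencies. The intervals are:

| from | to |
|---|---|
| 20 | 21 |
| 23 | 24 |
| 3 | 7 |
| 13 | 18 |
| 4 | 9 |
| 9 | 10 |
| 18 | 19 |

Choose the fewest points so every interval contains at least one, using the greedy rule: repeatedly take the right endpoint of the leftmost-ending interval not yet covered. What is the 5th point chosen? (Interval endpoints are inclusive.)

24

By right end: [3,7]  [4,9]  [9,10]  [13,18]  [18,19]  [20,21]  [23,24]
[3,7] uncovered → point at 7; [9,10] uncovered → point at 10; [13,18] uncovered → point at 18; [20,21] uncovered → point at 21; [23,24] uncovered → point at 24.
Points: 7, 10, 18, 21, 24 (5 total).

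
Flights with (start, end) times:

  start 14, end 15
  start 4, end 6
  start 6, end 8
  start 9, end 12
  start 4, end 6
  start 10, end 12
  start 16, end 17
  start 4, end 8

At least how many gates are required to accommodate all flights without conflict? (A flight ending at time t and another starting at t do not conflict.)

3

Events (time:±→running): 4:+→1 4:+→2 4:+→3 … peak 3.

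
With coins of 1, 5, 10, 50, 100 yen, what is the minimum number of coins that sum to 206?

206 − 2×100→6 − 1×5→1 − 1×1→0
Total coins = 2 + 1 + 1 = 4

4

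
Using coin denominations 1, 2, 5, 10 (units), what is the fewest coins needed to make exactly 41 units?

Use the largest denomination that fits, subtract, and repeat.
41 − 4×10→1 − 1×1→0
Total coins = 4 + 1 = 5

5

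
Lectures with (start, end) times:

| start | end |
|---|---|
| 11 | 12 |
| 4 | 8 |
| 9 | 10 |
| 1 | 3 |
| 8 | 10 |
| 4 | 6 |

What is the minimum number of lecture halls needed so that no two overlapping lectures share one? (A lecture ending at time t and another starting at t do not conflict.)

2

Count concurrent intervals with a sweep; the peak is the room count.
starts: [1, 4, 4, 8, 9, 11]
ends:   [3, 6, 8, 10, 10, 12]
s1→1 e3→0 s4→1 s4→2  — peak 2.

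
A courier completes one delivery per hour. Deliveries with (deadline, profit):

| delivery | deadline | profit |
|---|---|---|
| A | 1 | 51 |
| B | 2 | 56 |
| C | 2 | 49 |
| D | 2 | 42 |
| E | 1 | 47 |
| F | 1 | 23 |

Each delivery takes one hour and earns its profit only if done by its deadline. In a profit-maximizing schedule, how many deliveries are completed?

2

Sort by profit descending; place each in the latest free slot ≤ its deadline.
By profit: B(d2,56), A(d1,51), C(d2,49), E(d1,47), D(d2,42), F(d1,23)
B→slot 2; A→slot 1; C skipped; E skipped; D skipped; F skipped.
2 of 6 scheduled.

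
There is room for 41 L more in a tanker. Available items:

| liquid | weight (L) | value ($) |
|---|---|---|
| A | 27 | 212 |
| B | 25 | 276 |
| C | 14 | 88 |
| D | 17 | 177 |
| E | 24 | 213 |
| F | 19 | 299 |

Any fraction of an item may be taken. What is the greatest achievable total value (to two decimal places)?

Greedy by value/weight ratio, highest first.
Ratios (sorted): F 15.74, B 11.04, D 10.41, E 8.88, A 7.85, C 6.29
take F (19 @ 299); take 22/25 of B → 242.88. Capacity used 41/41.
Total value = 541.88

541.88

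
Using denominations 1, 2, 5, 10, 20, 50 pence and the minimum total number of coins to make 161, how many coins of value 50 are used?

3

Use the largest denomination that fits, subtract, and repeat.
161 = 3×50 + 1×10 + 1×1
Count of 50: 3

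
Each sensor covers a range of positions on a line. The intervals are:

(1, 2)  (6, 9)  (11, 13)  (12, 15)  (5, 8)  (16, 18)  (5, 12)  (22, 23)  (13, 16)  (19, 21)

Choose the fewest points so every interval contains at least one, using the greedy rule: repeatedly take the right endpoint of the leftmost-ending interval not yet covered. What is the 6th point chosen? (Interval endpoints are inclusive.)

23

Sort by right endpoint; whenever an interval is uncovered, place a point at its right end.
Sorted: [1,2] [5,8] [6,9] [5,12] [11,13] [12,15] [13,16] [16,18] [19,21] [22,23]
{[1,2]} hit by 2; {[5,8],[6,9],[5,12]} hit by 8; {[11,13],[12,15],[13,16]} hit by 13; {[16,18]} hit by 18; {[19,21]} hit by 21; {[22,23]} hit by 23.
Points: 2, 8, 13, 18, 21, 23 (6 total).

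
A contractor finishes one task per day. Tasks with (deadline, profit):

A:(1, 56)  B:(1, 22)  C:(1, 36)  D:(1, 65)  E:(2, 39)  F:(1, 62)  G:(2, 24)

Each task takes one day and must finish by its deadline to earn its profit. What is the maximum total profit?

104

Sort by profit descending; place each in the latest free slot ≤ its deadline.
By profit: D(d1,65), F(d1,62), A(d1,56), E(d2,39), C(d1,36), G(d2,24), B(d1,22)
D→slot 1; F skipped; A skipped; E→slot 2; C skipped; G skipped; B skipped.
Profit = 65 + 39 = 104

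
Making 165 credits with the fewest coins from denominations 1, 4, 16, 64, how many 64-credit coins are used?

2

Use the largest denomination that fits, subtract, and repeat.
165 = 2×64 + 2×16 + 1×4 + 1×1
Count of 64: 2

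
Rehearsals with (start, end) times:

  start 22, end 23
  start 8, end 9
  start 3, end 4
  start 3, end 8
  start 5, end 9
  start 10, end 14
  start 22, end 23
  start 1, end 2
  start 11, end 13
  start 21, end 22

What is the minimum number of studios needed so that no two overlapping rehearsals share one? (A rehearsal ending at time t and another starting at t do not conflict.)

2

Count concurrent intervals with a sweep; the peak is the room count.
Events (time:±→running): 1:+→1 2:-→0 3:+→1 3:+→2 … peak 2.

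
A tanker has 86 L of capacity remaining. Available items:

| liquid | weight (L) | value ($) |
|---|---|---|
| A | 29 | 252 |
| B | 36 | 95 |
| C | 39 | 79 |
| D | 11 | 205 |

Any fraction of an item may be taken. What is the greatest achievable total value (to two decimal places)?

Sort by value per unit weight and fill in that order.
Order: D (205/11=18.64) > A (252/29=8.69) > B (95/36=2.64) > C (79/39=2.03)
Fill: take D (11 @ 205) → take A (29 @ 252) → take B (36 @ 95) → take 10/39 of C → 20.26; 86/86 used.
Total value = 572.26

572.26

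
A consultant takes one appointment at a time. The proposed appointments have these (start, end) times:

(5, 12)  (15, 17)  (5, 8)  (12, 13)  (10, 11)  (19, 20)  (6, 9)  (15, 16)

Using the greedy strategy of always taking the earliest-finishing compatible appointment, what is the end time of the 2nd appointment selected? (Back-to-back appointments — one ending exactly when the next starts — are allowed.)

Order by finish time; keep every interval that doesn't clash with the previous kept one.
By end time: (5,8), (6,9), (10,11), (5,12), (12,13), (15,16), (15,17), (19,20).
Pick (5,8); next start ≥ 8 → (10,11); next start ≥ 11 → (12,13); next start ≥ 13 → (15,16); next start ≥ 16 → (19,20).
Selected: (5,8) (10,11) (12,13) (15,16) (19,20)

11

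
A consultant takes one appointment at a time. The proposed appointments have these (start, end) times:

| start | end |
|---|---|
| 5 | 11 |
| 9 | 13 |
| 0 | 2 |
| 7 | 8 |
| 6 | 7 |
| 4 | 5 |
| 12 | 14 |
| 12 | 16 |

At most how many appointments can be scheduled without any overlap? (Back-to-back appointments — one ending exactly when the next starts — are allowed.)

Order by finish time; keep every interval that doesn't clash with the previous kept one.
Sorted by end: (0,2)  (4,5)  (6,7)  (7,8)  (5,11)  (9,13)  (12,14)  (12,16)
take (0,2); take (4,5); take (6,7); take (7,8); take (9,13); skip (12,14); skip (12,16).
Selected 5 appointments.

5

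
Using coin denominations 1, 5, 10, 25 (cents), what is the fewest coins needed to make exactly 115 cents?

6

115 − 4×25→15 − 1×10→5 − 1×5→0
Total coins = 4 + 1 + 1 = 6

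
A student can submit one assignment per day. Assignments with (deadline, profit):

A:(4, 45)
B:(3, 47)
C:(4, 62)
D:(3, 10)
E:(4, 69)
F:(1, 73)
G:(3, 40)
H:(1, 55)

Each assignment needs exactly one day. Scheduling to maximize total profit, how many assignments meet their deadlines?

4

By profit: F(d1,73), E(d4,69), C(d4,62), H(d1,55), B(d3,47), A(d4,45), G(d3,40), D(d3,10)
F→slot 1; E→slot 4; C→slot 3; H skipped; B→slot 2; A skipped; G skipped; D skipped.
4 of 8 scheduled.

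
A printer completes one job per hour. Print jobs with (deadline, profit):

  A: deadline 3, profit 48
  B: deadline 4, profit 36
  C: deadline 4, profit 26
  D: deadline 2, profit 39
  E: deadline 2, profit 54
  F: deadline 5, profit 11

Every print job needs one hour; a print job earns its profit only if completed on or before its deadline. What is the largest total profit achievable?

Take jobs in profit order; each goes to the latest open slot no later than its deadline.
By profit: E(d2,54), A(d3,48), D(d2,39), B(d4,36), C(d4,26), F(d5,11)
E→slot 2; A→slot 3; D→slot 1; B→slot 4; C skipped; F→slot 5.
Profit = 39 + 54 + 48 + 36 + 11 = 188

188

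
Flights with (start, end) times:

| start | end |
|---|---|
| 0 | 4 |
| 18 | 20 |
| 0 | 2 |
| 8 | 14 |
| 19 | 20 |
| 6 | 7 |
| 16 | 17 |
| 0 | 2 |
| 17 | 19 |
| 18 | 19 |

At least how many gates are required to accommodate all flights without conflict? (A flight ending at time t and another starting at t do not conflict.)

3

The answer is the maximum number of intervals overlapping at any instant.
Events (time:±→running): 0:+→1 0:+→2 0:+→3 … peak 3.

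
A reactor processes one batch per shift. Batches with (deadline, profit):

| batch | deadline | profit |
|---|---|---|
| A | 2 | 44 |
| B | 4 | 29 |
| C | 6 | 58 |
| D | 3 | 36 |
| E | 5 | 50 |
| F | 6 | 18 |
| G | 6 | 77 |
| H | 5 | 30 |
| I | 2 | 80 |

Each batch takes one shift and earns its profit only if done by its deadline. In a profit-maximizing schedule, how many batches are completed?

Sort by profit descending; place each in the latest free slot ≤ its deadline.
By profit: I(d2,80), G(d6,77), C(d6,58), E(d5,50), A(d2,44), D(d3,36), H(d5,30), B(d4,29), F(d6,18)
I→slot 2; G→slot 6; C→slot 5; E→slot 4; A→slot 1; D→slot 3; H skipped; B skipped; F skipped.
6 of 9 scheduled.

6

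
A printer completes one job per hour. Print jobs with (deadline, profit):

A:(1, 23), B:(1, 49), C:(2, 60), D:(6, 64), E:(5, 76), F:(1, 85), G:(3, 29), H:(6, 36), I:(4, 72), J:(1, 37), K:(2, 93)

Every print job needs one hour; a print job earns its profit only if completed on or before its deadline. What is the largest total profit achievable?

426

By profit: K(d2,93), F(d1,85), E(d5,76), I(d4,72), D(d6,64), C(d2,60), B(d1,49), J(d1,37), H(d6,36), G(d3,29), A(d1,23)
K→slot 2; F→slot 1; E→slot 5; I→slot 4; D→slot 6; C skipped; B skipped; J skipped; H→slot 3; G skipped; A skipped.
Profit = 85 + 93 + 36 + 72 + 76 + 64 = 426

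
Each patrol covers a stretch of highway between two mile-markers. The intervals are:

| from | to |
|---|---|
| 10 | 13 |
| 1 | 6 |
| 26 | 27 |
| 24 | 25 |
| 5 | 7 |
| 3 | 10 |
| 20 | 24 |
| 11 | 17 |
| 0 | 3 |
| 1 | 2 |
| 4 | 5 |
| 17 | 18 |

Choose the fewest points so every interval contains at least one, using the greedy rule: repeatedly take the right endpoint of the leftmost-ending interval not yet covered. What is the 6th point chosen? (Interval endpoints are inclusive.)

27

Process intervals by earliest right end; each time one isn't hit yet, stab at its right endpoint.
By right end: [1,2]  [0,3]  [4,5]  [1,6]  [5,7]  [3,10]  [10,13]  [11,17]  [17,18]  [20,24]  [24,25]  [26,27]
[1,2] uncovered → point at 2; [4,5] uncovered → point at 5; [10,13] uncovered → point at 13; [17,18] uncovered → point at 18; [20,24] uncovered → point at 24; [26,27] uncovered → point at 27.
Points: 2, 5, 13, 18, 24, 27 (6 total).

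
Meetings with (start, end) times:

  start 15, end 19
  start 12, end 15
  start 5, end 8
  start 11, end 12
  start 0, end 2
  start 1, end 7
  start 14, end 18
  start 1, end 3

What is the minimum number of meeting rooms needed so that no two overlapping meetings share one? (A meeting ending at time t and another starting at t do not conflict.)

Count concurrent intervals with a sweep; the peak is the room count.
Events (time:±→running): 0:+→1 1:+→2 1:+→3 … peak 3.

3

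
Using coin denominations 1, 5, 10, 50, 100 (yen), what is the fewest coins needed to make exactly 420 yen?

6

420 = 4×100 + 2×10
Total coins = 4 + 2 = 6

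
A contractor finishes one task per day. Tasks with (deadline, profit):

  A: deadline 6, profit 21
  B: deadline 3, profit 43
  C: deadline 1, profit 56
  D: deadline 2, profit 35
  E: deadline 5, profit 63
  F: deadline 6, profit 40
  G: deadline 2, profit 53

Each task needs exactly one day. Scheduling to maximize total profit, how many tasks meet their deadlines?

6

Profit order: E=63 C=56 G=53 B=43 F=40 D=35 A=21
Assign: E→slot 5, C→slot 1, G→slot 2, B→slot 3, F→slot 6, D skipped, A→slot 4.
Slots: [1:C] [2:G] [3:B] [4:A] [5:E] [6:F]
6 of 7 scheduled.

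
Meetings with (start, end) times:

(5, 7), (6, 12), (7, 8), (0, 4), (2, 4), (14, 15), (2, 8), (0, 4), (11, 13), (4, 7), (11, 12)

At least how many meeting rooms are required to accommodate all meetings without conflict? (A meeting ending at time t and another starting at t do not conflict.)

4

Count concurrent intervals with a sweep; the peak is the room count.
Events (time:±→running): 0:+→1 0:+→2 2:+→3 2:+→4 … peak 4.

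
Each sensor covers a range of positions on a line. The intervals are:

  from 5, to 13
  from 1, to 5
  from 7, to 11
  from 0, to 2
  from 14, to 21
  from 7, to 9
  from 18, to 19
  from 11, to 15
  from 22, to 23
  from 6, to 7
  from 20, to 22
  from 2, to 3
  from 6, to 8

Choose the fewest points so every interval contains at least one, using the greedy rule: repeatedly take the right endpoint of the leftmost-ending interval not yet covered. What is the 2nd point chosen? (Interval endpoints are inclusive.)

7

Sort by right endpoint; whenever an interval is uncovered, place a point at its right end.
By right end: [0,2]  [2,3]  [1,5]  [6,7]  [6,8]  [7,9]  [7,11]  [5,13]  [11,15]  [18,19]  [14,21]  [20,22]  [22,23]
[0,2] uncovered → point at 2; [6,7] uncovered → point at 7; [11,15] uncovered → point at 15; [18,19] uncovered → point at 19; [20,22] uncovered → point at 22.
Points: 2, 7, 15, 19, 22 (5 total).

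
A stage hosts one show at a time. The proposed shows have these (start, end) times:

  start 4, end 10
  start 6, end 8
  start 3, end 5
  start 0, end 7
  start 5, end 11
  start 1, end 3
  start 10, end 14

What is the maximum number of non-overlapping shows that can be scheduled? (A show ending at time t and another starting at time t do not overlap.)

4

Sort by end time and greedily take each interval whose start is ≥ the last chosen end.
By end time: (1,3), (3,5), (0,7), (6,8), (4,10), (5,11), (10,14).
Pick (1,3); next start ≥ 3 → (3,5); next start ≥ 5 → (6,8); next start ≥ 8 → (10,14).
Selected 4 shows.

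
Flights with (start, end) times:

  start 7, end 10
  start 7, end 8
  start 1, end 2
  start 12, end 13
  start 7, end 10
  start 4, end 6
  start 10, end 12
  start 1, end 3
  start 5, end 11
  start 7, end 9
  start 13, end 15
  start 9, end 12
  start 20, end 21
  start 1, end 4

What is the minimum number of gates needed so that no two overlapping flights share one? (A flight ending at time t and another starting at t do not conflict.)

5

The answer is the maximum number of intervals overlapping at any instant.
starts: [1, 1, 1, 4, 5, 7, 7, 7, 7, 9, 10, 12, 13, 20]
ends:   [2, 3, 4, 6, 8, 9, 10, 10, 11, 12, 12, 13, 15, 21]
s1→1 s1→2 s1→3 e2→2 e3→1 e4→0 s4→1 s5→2 e6→1 s7→2 s7→3 s7→4 s7→5  — peak 5.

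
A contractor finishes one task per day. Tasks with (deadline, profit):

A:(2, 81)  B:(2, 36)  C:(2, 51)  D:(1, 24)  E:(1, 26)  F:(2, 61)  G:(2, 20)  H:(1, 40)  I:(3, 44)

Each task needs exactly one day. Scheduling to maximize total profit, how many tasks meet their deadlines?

By profit: A(d2,81), F(d2,61), C(d2,51), I(d3,44), H(d1,40), B(d2,36), E(d1,26), D(d1,24), G(d2,20)
A→slot 2; F→slot 1; C skipped; I→slot 3; H skipped; B skipped; E skipped; D skipped; G skipped.
3 of 9 scheduled.

3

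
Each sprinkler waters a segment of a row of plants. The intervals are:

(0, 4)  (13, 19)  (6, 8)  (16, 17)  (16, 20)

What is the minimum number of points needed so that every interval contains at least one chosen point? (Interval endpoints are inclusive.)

3

Sort by right endpoint; whenever an interval is uncovered, place a point at its right end.
By right end: [0,4]  [6,8]  [16,17]  [13,19]  [16,20]
[0,4] uncovered → point at 4; [6,8] uncovered → point at 8; [16,17] uncovered → point at 17.
Points: 4, 8, 17 (3 total).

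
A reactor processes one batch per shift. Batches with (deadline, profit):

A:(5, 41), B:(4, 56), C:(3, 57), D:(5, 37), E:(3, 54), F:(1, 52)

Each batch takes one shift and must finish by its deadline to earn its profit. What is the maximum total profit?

Sort by profit descending; place each in the latest free slot ≤ its deadline.
Profit order: C=57 B=56 E=54 F=52 A=41 D=37
Assign: C→slot 3, B→slot 4, E→slot 2, F→slot 1, A→slot 5, D skipped.
Slots: [1:F] [2:E] [3:C] [4:B] [5:A]
Profit = 52 + 54 + 57 + 56 + 41 = 260

260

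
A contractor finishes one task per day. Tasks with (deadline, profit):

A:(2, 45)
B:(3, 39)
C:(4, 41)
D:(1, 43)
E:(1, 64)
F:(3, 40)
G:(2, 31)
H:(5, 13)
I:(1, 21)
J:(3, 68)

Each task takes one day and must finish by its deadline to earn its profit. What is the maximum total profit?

Profit order: J=68 E=64 A=45 D=43 C=41 F=40 B=39 G=31 I=21 H=13
Assign: J→slot 3, E→slot 1, A→slot 2, D skipped, C→slot 4, F skipped, B skipped, G skipped, I skipped, H→slot 5.
Slots: [1:E] [2:A] [3:J] [4:C] [5:H]
Profit = 64 + 45 + 68 + 41 + 13 = 231

231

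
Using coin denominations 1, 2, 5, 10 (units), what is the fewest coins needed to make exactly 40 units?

Greedy: take as many of the largest coin as possible, then repeat with the remainder.
40 − 4×10→0
Total coins = 4 = 4

4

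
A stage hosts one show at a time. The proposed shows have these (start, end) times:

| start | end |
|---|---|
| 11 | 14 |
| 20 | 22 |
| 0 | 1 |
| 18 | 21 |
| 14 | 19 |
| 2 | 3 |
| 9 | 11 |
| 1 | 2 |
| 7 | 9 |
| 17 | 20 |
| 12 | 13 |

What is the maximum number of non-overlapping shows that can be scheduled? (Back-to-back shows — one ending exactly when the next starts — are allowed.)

Order by finish time; keep every interval that doesn't clash with the previous kept one.
By end time: (0,1), (1,2), (2,3), (7,9), (9,11), (12,13), (11,14), (14,19), (17,20), (18,21), (20,22).
Pick (0,1); next start ≥ 1 → (1,2); next start ≥ 2 → (2,3); next start ≥ 3 → (7,9); next start ≥ 9 → (9,11); next start ≥ 11 → (12,13); next start ≥ 13 → (14,19); next start ≥ 19 → (20,22).
Selected 8 shows.

8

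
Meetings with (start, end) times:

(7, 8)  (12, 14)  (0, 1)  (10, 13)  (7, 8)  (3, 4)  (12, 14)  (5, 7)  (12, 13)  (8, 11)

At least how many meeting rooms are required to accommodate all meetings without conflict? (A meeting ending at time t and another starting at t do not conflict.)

Events (time:±→running): 0:+→1 1:-→0 3:+→1 4:-→0 5:+→1 7:-→0 7:+→1 7:+→2 8:-→1 8:-→0 8:+→1 10:+→2 11:-→1 12:+→2 12:+→3 12:+→4 … peak 4.

4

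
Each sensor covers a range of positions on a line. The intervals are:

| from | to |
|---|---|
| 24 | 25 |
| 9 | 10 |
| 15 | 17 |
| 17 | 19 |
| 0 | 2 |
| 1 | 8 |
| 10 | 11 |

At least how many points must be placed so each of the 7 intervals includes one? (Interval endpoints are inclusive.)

Sort by right endpoint; whenever an interval is uncovered, place a point at its right end.
Sorted: [0,2] [1,8] [9,10] [10,11] [15,17] [17,19] [24,25]
{[0,2],[1,8]} hit by 2; {[9,10],[10,11]} hit by 10; {[15,17],[17,19]} hit by 17; {[24,25]} hit by 25.
Points: 2, 10, 17, 25 (4 total).

4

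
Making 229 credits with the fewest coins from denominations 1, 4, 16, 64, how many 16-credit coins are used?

Greedy: take as many of the largest coin as possible, then repeat with the remainder.
229 = 3×64 + 2×16 + 1×4 + 1×1
Count of 16: 2

2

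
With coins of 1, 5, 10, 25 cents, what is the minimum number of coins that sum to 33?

5

Use the largest denomination that fits, subtract, and repeat.
33 − 1×25→8 − 1×5→3 − 3×1→0
Total coins = 1 + 1 + 3 = 5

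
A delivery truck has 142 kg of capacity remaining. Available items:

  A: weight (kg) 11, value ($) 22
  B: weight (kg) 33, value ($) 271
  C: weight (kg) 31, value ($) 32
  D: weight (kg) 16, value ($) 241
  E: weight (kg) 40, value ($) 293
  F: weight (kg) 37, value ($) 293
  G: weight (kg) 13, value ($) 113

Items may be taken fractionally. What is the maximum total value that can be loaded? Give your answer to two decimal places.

1217.00

Order: D (241/16=15.06) > G (113/13=8.69) > B (271/33=8.21) > F (293/37=7.92) > E (293/40=7.33) > A (22/11=2.00) > C (32/31=1.03)
Fill: take D (16 @ 241) → take G (13 @ 113) → take B (33 @ 271) → take F (37 @ 293) → take E (40 @ 293) → take 3/11 of A → 6.00; 142/142 used.
Total value = 1217.00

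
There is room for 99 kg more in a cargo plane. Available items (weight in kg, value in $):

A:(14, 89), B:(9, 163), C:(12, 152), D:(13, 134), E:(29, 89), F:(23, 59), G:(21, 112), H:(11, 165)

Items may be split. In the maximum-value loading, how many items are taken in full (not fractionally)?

Order: B (163/9=18.11) > H (165/11=15.00) > C (152/12=12.67) > D (134/13=10.31) > A (89/14=6.36) > G (112/21=5.33) > E (89/29=3.07) > F (59/23=2.57)
Fill: take B (9 @ 163) → take H (11 @ 165) → take C (12 @ 152) → take D (13 @ 134) → take A (14 @ 89) → take G (21 @ 112) → take 19/29 of E → 58.31; 99/99 used.
6 item(s) taken whole; one partial (take 19/29 of E).

6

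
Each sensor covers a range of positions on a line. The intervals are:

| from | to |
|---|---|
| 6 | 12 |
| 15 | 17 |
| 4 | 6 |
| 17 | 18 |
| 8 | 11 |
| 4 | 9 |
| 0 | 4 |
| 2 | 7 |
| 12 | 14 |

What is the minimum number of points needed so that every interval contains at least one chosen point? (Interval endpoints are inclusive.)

4

Sort by right endpoint; whenever an interval is uncovered, place a point at its right end.
Sorted: [0,4] [4,6] [2,7] [4,9] [8,11] [6,12] [12,14] [15,17] [17,18]
{[0,4],[4,6],[2,7],[4,9]} hit by 4; {[8,11],[6,12]} hit by 11; {[12,14]} hit by 14; {[15,17],[17,18]} hit by 17.
Points: 4, 11, 14, 17 (4 total).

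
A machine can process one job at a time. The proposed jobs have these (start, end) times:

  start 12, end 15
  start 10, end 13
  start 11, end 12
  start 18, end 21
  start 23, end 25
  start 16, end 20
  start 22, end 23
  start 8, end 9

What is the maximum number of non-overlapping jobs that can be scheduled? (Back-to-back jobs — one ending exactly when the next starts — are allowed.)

6

Sorted by end: (8,9)  (11,12)  (10,13)  (12,15)  (16,20)  (18,21)  (22,23)  (23,25)
take (8,9); take (11,12); skip (10,13); take (12,15); take (16,20); take (22,23); take (23,25).
Selected 6 jobs.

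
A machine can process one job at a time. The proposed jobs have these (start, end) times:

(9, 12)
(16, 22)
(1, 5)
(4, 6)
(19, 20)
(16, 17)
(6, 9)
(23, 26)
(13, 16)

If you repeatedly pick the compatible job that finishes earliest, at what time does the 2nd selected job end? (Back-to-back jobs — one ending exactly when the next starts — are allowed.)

Order by finish time; keep every interval that doesn't clash with the previous kept one.
By end time: (1,5), (4,6), (6,9), (9,12), (13,16), (16,17), (19,20), (16,22), (23,26).
Pick (1,5); next start ≥ 5 → (6,9); next start ≥ 9 → (9,12); next start ≥ 12 → (13,16); next start ≥ 16 → (16,17); next start ≥ 17 → (19,20); next start ≥ 20 → (23,26).
Selected: (1,5) (6,9) (9,12) (13,16) (16,17) (19,20) (23,26)

9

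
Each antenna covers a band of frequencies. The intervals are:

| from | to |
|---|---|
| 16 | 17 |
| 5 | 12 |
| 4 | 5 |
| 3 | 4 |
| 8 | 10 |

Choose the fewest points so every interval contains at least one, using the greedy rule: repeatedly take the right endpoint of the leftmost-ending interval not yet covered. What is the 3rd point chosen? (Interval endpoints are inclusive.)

Process intervals by earliest right end; each time one isn't hit yet, stab at its right endpoint.
Sorted: [3,4] [4,5] [8,10] [5,12] [16,17]
{[3,4],[4,5]} hit by 4; {[8,10],[5,12]} hit by 10; {[16,17]} hit by 17.
Points: 4, 10, 17 (3 total).

17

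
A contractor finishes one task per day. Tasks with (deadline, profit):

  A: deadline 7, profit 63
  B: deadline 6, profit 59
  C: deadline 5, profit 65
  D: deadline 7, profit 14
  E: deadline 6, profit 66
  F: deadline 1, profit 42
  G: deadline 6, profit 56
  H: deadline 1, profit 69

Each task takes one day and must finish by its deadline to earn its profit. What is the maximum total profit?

Take jobs in profit order; each goes to the latest open slot no later than its deadline.
By profit: H(d1,69), E(d6,66), C(d5,65), A(d7,63), B(d6,59), G(d6,56), F(d1,42), D(d7,14)
H→slot 1; E→slot 6; C→slot 5; A→slot 7; B→slot 4; G→slot 3; F skipped; D→slot 2.
Profit = 69 + 14 + 56 + 59 + 65 + 66 + 63 = 392

392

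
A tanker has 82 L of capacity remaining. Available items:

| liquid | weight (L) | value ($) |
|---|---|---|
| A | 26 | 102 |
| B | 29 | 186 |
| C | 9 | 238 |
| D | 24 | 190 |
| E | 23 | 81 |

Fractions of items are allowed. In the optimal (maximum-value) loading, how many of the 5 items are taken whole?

Sort by value per unit weight and fill in that order.
Order: C (238/9=26.44) > D (190/24=7.92) > B (186/29=6.41) > A (102/26=3.92) > E (81/23=3.52)
Fill: take C (9 @ 238) → take D (24 @ 190) → take B (29 @ 186) → take 20/26 of A → 78.46; 82/82 used.
3 item(s) taken whole; one partial (take 20/26 of A).

3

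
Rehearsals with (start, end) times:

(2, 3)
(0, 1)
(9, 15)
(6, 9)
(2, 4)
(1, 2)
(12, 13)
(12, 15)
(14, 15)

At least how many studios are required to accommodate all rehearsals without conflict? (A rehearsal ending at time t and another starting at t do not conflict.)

Count concurrent intervals with a sweep; the peak is the room count.
Events (time:±→running): 0:+→1 1:-→0 1:+→1 2:-→0 2:+→1 2:+→2 3:-→1 4:-→0 6:+→1 9:-→0 9:+→1 12:+→2 12:+→3 … peak 3.

3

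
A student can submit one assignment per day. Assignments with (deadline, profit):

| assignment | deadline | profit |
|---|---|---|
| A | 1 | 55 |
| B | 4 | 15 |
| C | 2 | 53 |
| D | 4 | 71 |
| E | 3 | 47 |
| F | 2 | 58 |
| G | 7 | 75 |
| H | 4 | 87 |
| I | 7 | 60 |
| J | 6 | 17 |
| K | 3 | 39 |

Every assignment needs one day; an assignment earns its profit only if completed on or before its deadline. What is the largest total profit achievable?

423

Take jobs in profit order; each goes to the latest open slot no later than its deadline.
Profit order: H=87 G=75 D=71 I=60 F=58 A=55 C=53 E=47 K=39 J=17 B=15
Assign: H→slot 4, G→slot 7, D→slot 3, I→slot 6, F→slot 2, A→slot 1, C skipped, E skipped, K skipped, J→slot 5, B skipped.
Slots: [1:A] [2:F] [3:D] [4:H] [5:J] [6:I] [7:G]
Profit = 55 + 58 + 71 + 87 + 17 + 60 + 75 = 423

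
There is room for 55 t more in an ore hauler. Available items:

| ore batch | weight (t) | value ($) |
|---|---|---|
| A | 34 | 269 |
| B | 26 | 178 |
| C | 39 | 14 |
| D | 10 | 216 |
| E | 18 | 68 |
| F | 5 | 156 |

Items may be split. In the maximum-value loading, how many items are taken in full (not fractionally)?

Order: F (156/5=31.20) > D (216/10=21.60) > A (269/34=7.91) > B (178/26=6.85) > E (68/18=3.78) > C (14/39=0.36)
Fill: take F (5 @ 156) → take D (10 @ 216) → take A (34 @ 269) → take 6/26 of B → 41.08; 55/55 used.
3 item(s) taken whole; one partial (take 6/26 of B).

3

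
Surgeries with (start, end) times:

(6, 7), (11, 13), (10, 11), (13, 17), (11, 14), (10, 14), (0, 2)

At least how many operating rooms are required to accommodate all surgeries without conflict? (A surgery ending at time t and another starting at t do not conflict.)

3

The answer is the maximum number of intervals overlapping at any instant.
starts: [0, 6, 10, 10, 11, 11, 13]
ends:   [2, 7, 11, 13, 14, 14, 17]
s0→1 e2→0 s6→1 e7→0 s10→1 s10→2 e11→1 s11→2 s11→3  — peak 3.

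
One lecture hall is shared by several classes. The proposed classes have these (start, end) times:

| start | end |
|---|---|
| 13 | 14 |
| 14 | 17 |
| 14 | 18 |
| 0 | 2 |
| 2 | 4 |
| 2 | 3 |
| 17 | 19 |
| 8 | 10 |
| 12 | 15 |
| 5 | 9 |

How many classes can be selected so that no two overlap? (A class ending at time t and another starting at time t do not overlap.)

Greedy by earliest finish: after sorting by end time, pick each interval compatible with the last pick.
Sorted by end: (0,2)  (2,3)  (2,4)  (5,9)  (8,10)  (13,14)  (12,15)  (14,17)  (14,18)  (17,19)
take (0,2); take (2,3); skip (2,4); take (5,9); take (13,14); skip (12,15); take (14,17); skip (14,18); take (17,19).
Selected 6 classes.

6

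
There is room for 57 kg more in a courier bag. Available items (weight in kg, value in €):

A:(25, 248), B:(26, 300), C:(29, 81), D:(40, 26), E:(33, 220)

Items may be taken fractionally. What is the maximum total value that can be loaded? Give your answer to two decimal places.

Ratios (sorted): B 11.54, A 9.92, E 6.67, C 2.79, D 0.65
take B (26 @ 300); take A (25 @ 248); take 6/33 of E → 40.00. Capacity used 57/57.
Total value = 588.00

588.00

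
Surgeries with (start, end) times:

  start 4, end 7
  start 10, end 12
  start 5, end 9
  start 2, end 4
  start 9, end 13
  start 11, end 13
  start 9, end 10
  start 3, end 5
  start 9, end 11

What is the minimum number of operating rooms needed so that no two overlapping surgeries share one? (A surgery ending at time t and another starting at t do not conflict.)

3

Count concurrent intervals with a sweep; the peak is the room count.
Events (time:±→running): 2:+→1 3:+→2 4:-→1 4:+→2 5:-→1 5:+→2 7:-→1 9:-→0 9:+→1 9:+→2 9:+→3 … peak 3.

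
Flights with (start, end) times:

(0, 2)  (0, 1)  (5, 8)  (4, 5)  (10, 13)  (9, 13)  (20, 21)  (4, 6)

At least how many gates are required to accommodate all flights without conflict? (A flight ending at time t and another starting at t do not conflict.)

starts: [0, 0, 4, 4, 5, 9, 10, 20]
ends:   [1, 2, 5, 6, 8, 13, 13, 21]
s0→1 s0→2  — peak 2.

2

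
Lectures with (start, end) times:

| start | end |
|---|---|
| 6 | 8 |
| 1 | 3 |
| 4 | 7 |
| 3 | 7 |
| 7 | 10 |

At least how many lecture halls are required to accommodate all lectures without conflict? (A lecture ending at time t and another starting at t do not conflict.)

3

Count concurrent intervals with a sweep; the peak is the room count.
Events (time:±→running): 1:+→1 3:-→0 3:+→1 4:+→2 6:+→3 … peak 3.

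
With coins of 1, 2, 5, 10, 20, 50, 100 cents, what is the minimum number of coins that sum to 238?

Greedy: take as many of the largest coin as possible, then repeat with the remainder.
238 − 2×100→38 − 1×20→18 − 1×10→8 − 1×5→3 − 1×2→1 − 1×1→0
Total coins = 2 + 1 + 1 + 1 + 1 + 1 = 7

7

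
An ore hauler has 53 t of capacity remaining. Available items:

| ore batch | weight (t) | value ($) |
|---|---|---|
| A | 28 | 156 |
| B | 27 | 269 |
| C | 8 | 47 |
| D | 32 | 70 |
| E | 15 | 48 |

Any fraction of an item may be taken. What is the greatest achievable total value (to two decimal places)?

Ratios (sorted): B 9.96, C 5.88, A 5.57, E 3.20, D 2.19
take B (27 @ 269); take C (8 @ 47); take 18/28 of A → 100.29. Capacity used 53/53.
Total value = 416.29

416.29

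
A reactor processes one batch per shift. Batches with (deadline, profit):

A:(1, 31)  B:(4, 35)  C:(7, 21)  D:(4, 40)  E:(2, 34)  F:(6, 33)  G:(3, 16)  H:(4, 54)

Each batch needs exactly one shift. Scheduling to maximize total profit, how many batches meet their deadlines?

6

Profit order: H=54 D=40 B=35 E=34 F=33 A=31 C=21 G=16
Assign: H→slot 4, D→slot 3, B→slot 2, E→slot 1, F→slot 6, A skipped, C→slot 7, G skipped.
Slots: [1:E] [2:B] [3:D] [4:H] [6:F] [7:C]
6 of 8 scheduled.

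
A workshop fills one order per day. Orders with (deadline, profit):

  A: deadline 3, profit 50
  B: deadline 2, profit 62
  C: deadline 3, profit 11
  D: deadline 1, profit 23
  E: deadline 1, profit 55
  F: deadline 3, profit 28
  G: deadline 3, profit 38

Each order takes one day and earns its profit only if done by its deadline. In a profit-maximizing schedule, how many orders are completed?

Take jobs in profit order; each goes to the latest open slot no later than its deadline.
Profit order: B=62 E=55 A=50 G=38 F=28 D=23 C=11
Assign: B→slot 2, E→slot 1, A→slot 3, G skipped, F skipped, D skipped, C skipped.
Slots: [1:E] [2:B] [3:A]
3 of 7 scheduled.

3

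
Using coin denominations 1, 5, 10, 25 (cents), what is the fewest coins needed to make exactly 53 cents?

53 − 2×25→3 − 3×1→0
Total coins = 2 + 3 = 5

5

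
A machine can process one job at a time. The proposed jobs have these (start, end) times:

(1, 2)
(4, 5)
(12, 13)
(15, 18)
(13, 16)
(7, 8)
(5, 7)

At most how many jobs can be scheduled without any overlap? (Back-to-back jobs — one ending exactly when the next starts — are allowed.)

Sorted by end: (1,2)  (4,5)  (5,7)  (7,8)  (12,13)  (13,16)  (15,18)
take (1,2); take (4,5); take (5,7); take (7,8); take (12,13); take (13,16).
Selected 6 jobs.

6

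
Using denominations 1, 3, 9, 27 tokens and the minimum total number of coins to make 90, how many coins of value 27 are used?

3

90 = 3×27 + 1×9
Count of 27: 3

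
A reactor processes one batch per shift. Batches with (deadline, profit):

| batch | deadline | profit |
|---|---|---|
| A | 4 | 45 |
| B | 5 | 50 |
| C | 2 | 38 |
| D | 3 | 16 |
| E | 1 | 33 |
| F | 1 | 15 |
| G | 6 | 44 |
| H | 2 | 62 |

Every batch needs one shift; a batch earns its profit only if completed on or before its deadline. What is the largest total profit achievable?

255

Take jobs in profit order; each goes to the latest open slot no later than its deadline.
Profit order: H=62 B=50 A=45 G=44 C=38 E=33 D=16 F=15
Assign: H→slot 2, B→slot 5, A→slot 4, G→slot 6, C→slot 1, E skipped, D→slot 3, F skipped.
Slots: [1:C] [2:H] [3:D] [4:A] [5:B] [6:G]
Profit = 38 + 62 + 16 + 45 + 50 + 44 = 255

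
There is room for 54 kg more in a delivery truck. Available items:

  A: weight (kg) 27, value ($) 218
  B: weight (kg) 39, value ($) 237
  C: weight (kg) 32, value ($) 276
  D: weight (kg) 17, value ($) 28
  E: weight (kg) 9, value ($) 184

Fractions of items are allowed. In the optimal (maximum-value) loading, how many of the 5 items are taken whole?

Greedy by value/weight ratio, highest first.
Ratios (sorted): E 20.44, C 8.62, A 8.07, B 6.08, D 1.65
take E (9 @ 184); take C (32 @ 276); take 13/27 of A → 104.96. Capacity used 54/54.
2 item(s) taken whole; one partial (take 13/27 of A).

2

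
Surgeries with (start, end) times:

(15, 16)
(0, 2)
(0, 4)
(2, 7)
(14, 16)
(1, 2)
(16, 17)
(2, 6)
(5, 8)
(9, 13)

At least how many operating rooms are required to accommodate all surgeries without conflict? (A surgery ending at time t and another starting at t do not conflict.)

3

Events (time:±→running): 0:+→1 0:+→2 1:+→3 … peak 3.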